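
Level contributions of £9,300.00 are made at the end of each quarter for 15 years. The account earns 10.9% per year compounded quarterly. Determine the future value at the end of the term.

This is an ordinary annuity: 60 deposits of £9,300.00 at the end of each quarter.
Periodic rate r = 0.109/4 per quarter; n is counted in quarters.
FV = PMT × [((1+r)^n − 1)/r] = 9,300 × [(1+r)^60 − 1] / r = £1,371,431.92

£1,371,431.92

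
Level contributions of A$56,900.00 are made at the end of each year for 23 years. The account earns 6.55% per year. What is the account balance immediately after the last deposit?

This is an ordinary annuity: 23 deposits of A$56,900.00 at the end of each year.
Periodic rate r = 0.0655 per year.
FV = PMT × [((1+r)^n − 1)/r] = 56,900 × [(1+r)^23 − 1] / r = A$2,868,963.02

A$2,868,963.02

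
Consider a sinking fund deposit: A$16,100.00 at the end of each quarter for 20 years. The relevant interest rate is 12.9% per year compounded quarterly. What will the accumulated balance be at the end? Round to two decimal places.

A$5,826,167.72

This is an ordinary annuity: 80 deposits of A$16,100.00 at the end of each quarter.
Periodic rate r = 0.129/4 per quarter; n is counted in quarters.
FV = PMT × [((1+r)^n − 1)/r] = 16,100 × [(1+r)^80 − 1] / r = A$5,826,167.72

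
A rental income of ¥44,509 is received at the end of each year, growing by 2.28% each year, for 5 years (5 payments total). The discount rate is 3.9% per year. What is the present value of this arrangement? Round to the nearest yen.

¥207,616

Periodic rate r = 0.039 per year.
Growing ordinary annuity: PV = PMT₁ × [1 − ((1+g)/(1+r))^n] / (r − g) = 44,509 × [1 − ((1+0.0228)/(1+r))^5] / (r − 0.0228) = ¥207,616.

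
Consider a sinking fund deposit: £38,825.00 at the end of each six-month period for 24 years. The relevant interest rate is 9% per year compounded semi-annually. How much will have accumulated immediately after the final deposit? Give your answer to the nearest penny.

£6,273,650.28

This is an ordinary annuity: 48 deposits of £38,825.00 at the end of each six-month period.
Periodic rate r = 0.09/2 per half-year; n is counted in half-years.
FV = PMT × [((1+r)^n − 1)/r] = 38,825 × [(1+r)^48 − 1] / r = £6,273,650.28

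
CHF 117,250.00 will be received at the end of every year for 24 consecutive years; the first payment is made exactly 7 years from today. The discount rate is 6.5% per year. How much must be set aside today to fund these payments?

Ordinary annuity of 24 payments, first payment at period 7.
Periodic rate r = 0.065 per year.
The ordinary-annuity PV formula values the stream one period before the first payment (period 6); discount that back 6 periods:
PV₀ = 117,250 × [1 − (1+r)^−24] / r × (1+r)^−6 = CHF 963,520.91

CHF 963,520.91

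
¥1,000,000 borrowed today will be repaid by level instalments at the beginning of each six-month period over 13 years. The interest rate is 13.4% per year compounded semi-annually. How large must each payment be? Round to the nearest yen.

Level annuity due; solve PV = PMT × [(1 − (1+r)^−n)/r] × (1+r) for PMT.
Periodic rate r = 0.134/2 per half-year; n is counted in half-years.
With n = 26: PMT = 1,000,000 / ([(1 − (1+r)^−n)/r] × (1+r)) = ¥77,069

¥77,069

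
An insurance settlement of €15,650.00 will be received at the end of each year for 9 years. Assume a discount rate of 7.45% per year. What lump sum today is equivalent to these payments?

This is an ordinary annuity: 9 payments of €15,650.00 at the end of each year.
Periodic rate r = 0.0745 per year.
PV = PMT × [(1 − (1+r)^−n)/r] = 15,650 × [1 − (1+r)^−9] / r = €100,039.86

€100,039.86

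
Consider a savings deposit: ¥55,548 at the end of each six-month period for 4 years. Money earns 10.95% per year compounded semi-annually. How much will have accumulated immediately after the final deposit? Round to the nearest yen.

¥539,530

This is an ordinary annuity: 8 deposits of ¥55,548 at the end of each six-month period.
Periodic rate r = 0.1095/2 per half-year; n is counted in half-years.
FV = PMT × [((1+r)^n − 1)/r] = 55,548 × [(1+r)^8 − 1] / r = ¥539,530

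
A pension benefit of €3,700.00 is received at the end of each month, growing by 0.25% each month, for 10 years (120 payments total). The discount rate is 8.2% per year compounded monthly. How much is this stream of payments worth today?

€344,989.87

Periodic rate r = 0.082/12 per month; n is counted in months.
Growing ordinary annuity: PV = PMT₁ × [1 − ((1+g)/(1+r))^n] / (r − g) = 3,700 × [1 − ((1+0.0025)/(1+r))^120] / (r − 0.0025) = €344,989.87.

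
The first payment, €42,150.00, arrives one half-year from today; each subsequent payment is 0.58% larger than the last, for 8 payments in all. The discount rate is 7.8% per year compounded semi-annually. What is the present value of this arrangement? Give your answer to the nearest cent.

€290,475.80

Periodic rate r = 0.078/2 per half-year; n is counted in half-years.
Growing ordinary annuity: PV = PMT₁ × [1 − ((1+g)/(1+r))^n] / (r − g) = 42,150 × [1 − ((1+0.0058)/(1+r))^8] / (r − 0.0058) = €290,475.80.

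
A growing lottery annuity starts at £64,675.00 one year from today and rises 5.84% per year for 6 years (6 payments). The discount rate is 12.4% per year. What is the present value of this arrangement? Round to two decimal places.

£298,619.37

Periodic rate r = 0.124 per year.
Growing ordinary annuity: PV = PMT₁ × [1 − ((1+g)/(1+r))^n] / (r − g) = 64,675 × [1 − ((1+0.0584)/(1+r))^6] / (r − 0.0584) = £298,619.37.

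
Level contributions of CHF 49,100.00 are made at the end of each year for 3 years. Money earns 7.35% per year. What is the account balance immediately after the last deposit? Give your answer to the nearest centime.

CHF 158,391.80

This is an ordinary annuity: 3 deposits of CHF 49,100.00 at the end of each year.
Periodic rate r = 0.0735 per year.
FV = PMT × [((1+r)^n − 1)/r] = 49,100 × [(1+r)^3 − 1] / r = CHF 158,391.80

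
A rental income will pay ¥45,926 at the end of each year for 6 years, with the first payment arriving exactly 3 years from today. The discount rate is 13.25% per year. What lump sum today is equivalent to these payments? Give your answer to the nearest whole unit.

Ordinary annuity of 6 payments, first payment at period 3.
Periodic rate r = 0.1325 per year.
The ordinary-annuity PV formula values the stream one period before the first payment (period 2); discount that back 2 periods:
PV₀ = 45,926 × [1 − (1+r)^−6] / r × (1+r)^−2 = ¥142,154

¥142,154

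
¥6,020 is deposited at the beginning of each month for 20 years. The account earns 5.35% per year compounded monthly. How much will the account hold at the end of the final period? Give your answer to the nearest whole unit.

This is an annuity due: 240 deposits of ¥6,020 at the beginning of each month.
Periodic rate r = 0.0535/12 per month; n is counted in months.
FV = PMT × [((1+r)^n − 1)/r] × (1+r) = 6,020 × [(1+r)^240 − 1] / r × (1+r) = ¥2,588,438

¥2,588,438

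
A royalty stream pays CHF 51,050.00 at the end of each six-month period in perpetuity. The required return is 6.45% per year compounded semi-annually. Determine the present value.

Periodic rate r = 0.0645/2 per half-year.
Level perpetuity: PV = PMT / r = 51,050 / (0.0645/2) = CHF 1,582,945.74.

CHF 1,582,945.74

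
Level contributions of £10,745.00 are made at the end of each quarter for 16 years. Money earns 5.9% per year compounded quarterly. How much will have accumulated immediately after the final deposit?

£1,131,017.10

This is an ordinary annuity: 64 deposits of £10,745.00 at the end of each quarter.
Periodic rate r = 0.059/4 per quarter; n is counted in quarters.
FV = PMT × [((1+r)^n − 1)/r] = 10,745 × [(1+r)^64 − 1] / r = £1,131,017.10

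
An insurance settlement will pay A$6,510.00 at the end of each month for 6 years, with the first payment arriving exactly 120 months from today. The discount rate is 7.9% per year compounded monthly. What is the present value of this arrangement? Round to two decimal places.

A$170,533.79

Ordinary annuity of 72 payments, first payment at period 120.
Periodic rate r = 0.079/12 per month; n is counted in months.
The ordinary-annuity PV formula values the stream one period before the first payment (period 119); discount that back 119 periods:
PV₀ = 6,510 × [1 − (1+r)^−72] / r × (1+r)^−119 = A$170,533.79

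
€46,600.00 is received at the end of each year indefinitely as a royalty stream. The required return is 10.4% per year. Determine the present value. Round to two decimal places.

€448,076.92

Periodic rate r = 0.104 per year.
Level perpetuity: PV = PMT / r = 46,600 / (0.104) = €448,076.92.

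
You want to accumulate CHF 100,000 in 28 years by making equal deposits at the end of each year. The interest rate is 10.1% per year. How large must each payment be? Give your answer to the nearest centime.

Level ordinary annuity; solve FV = PMT × [((1+r)^n − 1)/r] for PMT.
Periodic rate r = 0.101 per year.
With n = 28: PMT = 100,000 / ([((1+r)^n − 1)/r]) = CHF 732.28

CHF 732.28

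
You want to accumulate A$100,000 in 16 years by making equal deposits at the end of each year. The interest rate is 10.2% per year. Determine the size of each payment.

Level ordinary annuity; solve FV = PMT × [((1+r)^n − 1)/r] for PMT.
Periodic rate r = 0.102 per year.
With n = 16: PMT = 100,000 / ([((1+r)^n − 1)/r]) = A$2,734.23

A$2,734.23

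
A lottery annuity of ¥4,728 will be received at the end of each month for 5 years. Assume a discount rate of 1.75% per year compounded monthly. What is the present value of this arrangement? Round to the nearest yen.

This is an ordinary annuity: 60 payments of ¥4,728 at the end of each month.
Periodic rate r = 0.0175/12 per month; n is counted in months.
PV = PMT × [(1 − (1+r)^−n)/r] = 4,728 × [1 − (1+r)^−60] / r = ¥271,434

¥271,434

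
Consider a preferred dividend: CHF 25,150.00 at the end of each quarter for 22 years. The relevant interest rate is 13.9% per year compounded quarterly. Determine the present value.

This is an ordinary annuity: 88 payments of CHF 25,150.00 at the end of each quarter.
Periodic rate r = 0.139/4 per quarter; n is counted in quarters.
PV = PMT × [(1 − (1+r)^−n)/r] = 25,150 × [1 − (1+r)^−88] / r = CHF 687,926.01

CHF 687,926.01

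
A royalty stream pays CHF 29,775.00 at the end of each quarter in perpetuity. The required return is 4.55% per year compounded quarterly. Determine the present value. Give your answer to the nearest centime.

CHF 2,617,582.42

Periodic rate r = 0.0455/4 per quarter.
Level perpetuity: PV = PMT / r = 29,775 / (0.0455/4) = CHF 2,617,582.42.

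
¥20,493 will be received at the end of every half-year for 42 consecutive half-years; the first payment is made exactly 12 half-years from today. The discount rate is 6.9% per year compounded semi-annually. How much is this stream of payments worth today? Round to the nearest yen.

¥310,609

Ordinary annuity of 42 payments, first payment at period 12.
Periodic rate r = 0.069/2 per half-year; n is counted in half-years.
The ordinary-annuity PV formula values the stream one period before the first payment (period 11); discount that back 11 periods:
PV₀ = 20,493 × [1 − (1+r)^−42] / r × (1+r)^−11 = ¥310,609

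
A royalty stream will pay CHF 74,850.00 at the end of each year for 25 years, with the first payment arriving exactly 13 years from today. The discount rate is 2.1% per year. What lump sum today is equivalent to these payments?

CHF 1,125,522.92

Ordinary annuity of 25 payments, first payment at period 13.
Periodic rate r = 0.021 per year.
The ordinary-annuity PV formula values the stream one period before the first payment (period 12); discount that back 12 periods:
PV₀ = 74,850 × [1 − (1+r)^−25] / r × (1+r)^−12 = CHF 1,125,522.92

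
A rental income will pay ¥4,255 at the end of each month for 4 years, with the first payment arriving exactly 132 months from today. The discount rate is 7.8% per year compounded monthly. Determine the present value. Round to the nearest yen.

Ordinary annuity of 48 payments, first payment at period 132.
Periodic rate r = 0.078/12 per month; n is counted in months.
The ordinary-annuity PV formula values the stream one period before the first payment (period 131); discount that back 131 periods:
PV₀ = 4,255 × [1 − (1+r)^−48] / r × (1+r)^−131 = ¥74,877

¥74,877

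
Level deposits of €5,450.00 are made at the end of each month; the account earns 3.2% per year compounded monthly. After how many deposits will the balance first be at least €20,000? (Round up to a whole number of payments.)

4 payments

Periodic rate r = 0.032/12 per month; n is counted in months.
Ordinary annuity FV: 20,000 = 5,450 × [((1+r)^n − 1)/r].
(1+r)^n = 1 + 20,000 × r / 5,450, so n = ln(1 + 20,000·r/5,450) / ln(1+r) = 3.66.
Round up to a whole number of payments: n = 4.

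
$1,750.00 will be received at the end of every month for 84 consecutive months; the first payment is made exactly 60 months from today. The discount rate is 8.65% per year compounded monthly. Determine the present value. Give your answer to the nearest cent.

Ordinary annuity of 84 payments, first payment at period 60.
Periodic rate r = 0.0865/12 per month; n is counted in months.
The ordinary-annuity PV formula values the stream one period before the first payment (period 59); discount that back 59 periods:
PV₀ = 1,750 × [1 − (1+r)^−84] / r × (1+r)^−59 = $71,990.21

$71,990.21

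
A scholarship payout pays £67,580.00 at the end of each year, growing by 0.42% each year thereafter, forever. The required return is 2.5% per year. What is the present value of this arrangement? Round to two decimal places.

Periodic rate r = 0.025 per year.
Growing perpetuity (Gordon): PV = PMT₁ / (r − g) = 67,580 / (r − 0.0042) = £3,249,038.46.

£3,249,038.46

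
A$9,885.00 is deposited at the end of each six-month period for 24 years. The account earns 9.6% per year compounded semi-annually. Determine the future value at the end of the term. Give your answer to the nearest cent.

A$1,748,748.50

This is an ordinary annuity: 48 deposits of A$9,885.00 at the end of each six-month period.
Periodic rate r = 0.096/2 per half-year; n is counted in half-years.
FV = PMT × [((1+r)^n − 1)/r] = 9,885 × [(1+r)^48 − 1] / r = A$1,748,748.50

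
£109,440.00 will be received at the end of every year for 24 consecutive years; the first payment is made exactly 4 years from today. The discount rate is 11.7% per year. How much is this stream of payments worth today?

Ordinary annuity of 24 payments, first payment at period 4.
Periodic rate r = 0.117 per year.
The ordinary-annuity PV formula values the stream one period before the first payment (period 3); discount that back 3 periods:
PV₀ = 109,440 × [1 − (1+r)^−24] / r × (1+r)^−3 = £624,009.26

£624,009.26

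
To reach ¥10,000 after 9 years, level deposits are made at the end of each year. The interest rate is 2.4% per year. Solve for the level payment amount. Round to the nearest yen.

¥1,009

Level ordinary annuity; solve FV = PMT × [((1+r)^n − 1)/r] for PMT.
Periodic rate r = 0.024 per year.
With n = 9: PMT = 10,000 / ([((1+r)^n − 1)/r]) = ¥1,009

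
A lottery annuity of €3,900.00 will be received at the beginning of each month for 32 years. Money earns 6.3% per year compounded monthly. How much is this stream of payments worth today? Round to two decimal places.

This is an annuity due: 384 payments of €3,900.00 at the beginning of each month.
Periodic rate r = 0.063/12 per month; n is counted in months.
PV = PMT × [(1 − (1+r)^−n)/r] × (1+r) = 3,900 × [1 − (1+r)^−384] / r × (1+r) = €646,772.80

€646,772.80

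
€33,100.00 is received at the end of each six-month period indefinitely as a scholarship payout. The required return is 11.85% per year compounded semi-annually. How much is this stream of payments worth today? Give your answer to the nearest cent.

€558,649.79

Periodic rate r = 0.1185/2 per half-year.
Level perpetuity: PV = PMT / r = 33,100 / (0.1185/2) = €558,649.79.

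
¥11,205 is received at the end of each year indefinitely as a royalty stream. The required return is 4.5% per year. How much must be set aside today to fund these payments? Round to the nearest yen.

Periodic rate r = 0.045 per year.
Level perpetuity: PV = PMT / r = 11,205 / (0.045) = ¥249,000.

¥249,000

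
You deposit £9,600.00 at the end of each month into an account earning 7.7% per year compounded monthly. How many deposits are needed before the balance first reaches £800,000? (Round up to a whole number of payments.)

Periodic rate r = 0.077/12 per month; n is counted in months.
Ordinary annuity FV: 800,000 = 9,600 × [((1+r)^n − 1)/r].
(1+r)^n = 1 + 800,000 × r / 9,600, so n = ln(1 + 800,000·r/9,600) / ln(1+r) = 66.97.
Round up to a whole number of payments: n = 67.

67 payments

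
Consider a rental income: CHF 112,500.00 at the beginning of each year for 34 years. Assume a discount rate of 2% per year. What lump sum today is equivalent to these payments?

CHF 2,811,213.40

This is an annuity due: 34 payments of CHF 112,500.00 at the beginning of each year.
Periodic rate r = 0.02 per year.
PV = PMT × [(1 − (1+r)^−n)/r] × (1+r) = 112,500 × [1 − (1+r)^−34] / r × (1+r) = CHF 2,811,213.40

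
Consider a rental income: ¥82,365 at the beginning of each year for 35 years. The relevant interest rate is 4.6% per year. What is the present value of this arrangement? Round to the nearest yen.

This is an annuity due: 35 payments of ¥82,365 at the beginning of each year.
Periodic rate r = 0.046 per year.
PV = PMT × [(1 − (1+r)^−n)/r] × (1+r) = 82,365 × [1 − (1+r)^−35] / r × (1+r) = ¥1,484,841

¥1,484,841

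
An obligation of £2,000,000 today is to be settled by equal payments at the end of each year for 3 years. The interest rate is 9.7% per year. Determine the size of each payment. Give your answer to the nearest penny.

£799,985.50

Level ordinary annuity; solve PV = PMT × [(1 − (1+r)^−n)/r] for PMT.
Periodic rate r = 0.097 per year.
With n = 3: PMT = 2,000,000 / ([(1 − (1+r)^−n)/r]) = £799,985.50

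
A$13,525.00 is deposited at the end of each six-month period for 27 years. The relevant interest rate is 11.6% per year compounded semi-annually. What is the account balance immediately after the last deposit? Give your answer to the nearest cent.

This is an ordinary annuity: 54 deposits of A$13,525.00 at the end of each six-month period.
Periodic rate r = 0.116/2 per half-year; n is counted in half-years.
FV = PMT × [((1+r)^n − 1)/r] = 13,525 × [(1+r)^54 − 1] / r = A$4,663,869.34

A$4,663,869.34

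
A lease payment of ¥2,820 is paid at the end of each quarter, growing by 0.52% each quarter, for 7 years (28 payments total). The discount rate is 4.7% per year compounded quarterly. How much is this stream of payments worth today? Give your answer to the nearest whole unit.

Periodic rate r = 0.047/4 per quarter; n is counted in quarters.
Growing ordinary annuity: PV = PMT₁ × [1 − ((1+g)/(1+r))^n] / (r − g) = 2,820 × [1 − ((1+0.0052)/(1+r))^28] / (r − 0.0052) = ¥71,590.

¥71,590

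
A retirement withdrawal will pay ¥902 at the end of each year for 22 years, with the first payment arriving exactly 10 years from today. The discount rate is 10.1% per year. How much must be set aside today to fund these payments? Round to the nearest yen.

¥3,304

Ordinary annuity of 22 payments, first payment at period 10.
Periodic rate r = 0.101 per year.
The ordinary-annuity PV formula values the stream one period before the first payment (period 9); discount that back 9 periods:
PV₀ = 902 × [1 − (1+r)^−22] / r × (1+r)^−9 = ¥3,304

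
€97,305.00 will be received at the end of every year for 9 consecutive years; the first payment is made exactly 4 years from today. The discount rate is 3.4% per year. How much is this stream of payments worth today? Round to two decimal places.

Ordinary annuity of 9 payments, first payment at period 4.
Periodic rate r = 0.034 per year.
The ordinary-annuity PV formula values the stream one period before the first payment (period 3); discount that back 3 periods:
PV₀ = 97,305 × [1 − (1+r)^−9] / r × (1+r)^−3 = €672,713.94

€672,713.94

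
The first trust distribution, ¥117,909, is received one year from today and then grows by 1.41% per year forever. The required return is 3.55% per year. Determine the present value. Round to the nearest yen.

Periodic rate r = 0.0355 per year.
Growing perpetuity (Gordon): PV = PMT₁ / (r − g) = 117,909 / (r − 0.0141) = ¥5,509,766.

¥5,509,766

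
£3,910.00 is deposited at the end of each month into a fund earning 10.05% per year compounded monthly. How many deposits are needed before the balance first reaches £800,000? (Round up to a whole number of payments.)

120 payments

Periodic rate r = 0.1005/12 per month; n is counted in months.
Ordinary annuity FV: 800,000 = 3,910 × [((1+r)^n − 1)/r].
(1+r)^n = 1 + 800,000 × r / 3,910, so n = ln(1 + 800,000·r/3,910) / ln(1+r) = 119.69.
Round up to a whole number of payments: n = 120.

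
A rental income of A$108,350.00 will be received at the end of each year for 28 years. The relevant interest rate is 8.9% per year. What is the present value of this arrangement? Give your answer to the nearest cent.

This is an ordinary annuity: 28 payments of A$108,350.00 at the end of each year.
Periodic rate r = 0.089 per year.
PV = PMT × [(1 − (1+r)^−n)/r] = 108,350 × [1 − (1+r)^−28] / r = A$1,105,559.99

A$1,105,559.99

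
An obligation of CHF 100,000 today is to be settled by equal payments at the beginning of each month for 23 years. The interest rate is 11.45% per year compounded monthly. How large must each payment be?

CHF 1,019.28

Level annuity due; solve PV = PMT × [(1 − (1+r)^−n)/r] × (1+r) for PMT.
Periodic rate r = 0.1145/12 per month; n is counted in months.
With n = 276: PMT = 100,000 / ([(1 − (1+r)^−n)/r] × (1+r)) = CHF 1,019.28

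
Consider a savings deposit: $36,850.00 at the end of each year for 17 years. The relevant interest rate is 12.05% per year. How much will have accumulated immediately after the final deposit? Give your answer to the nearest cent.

This is an ordinary annuity: 17 deposits of $36,850.00 at the end of each year.
Periodic rate r = 0.1205 per year.
FV = PMT × [((1+r)^n − 1)/r] = 36,850 × [(1+r)^17 − 1] / r = $1,809,881.10

$1,809,881.10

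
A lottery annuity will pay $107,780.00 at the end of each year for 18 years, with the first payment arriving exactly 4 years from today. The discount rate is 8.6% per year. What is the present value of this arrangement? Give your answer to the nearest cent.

Ordinary annuity of 18 payments, first payment at period 4.
Periodic rate r = 0.086 per year.
The ordinary-annuity PV formula values the stream one period before the first payment (period 3); discount that back 3 periods:
PV₀ = 107,780 × [1 − (1+r)^−18] / r × (1+r)^−3 = $756,853.90

$756,853.90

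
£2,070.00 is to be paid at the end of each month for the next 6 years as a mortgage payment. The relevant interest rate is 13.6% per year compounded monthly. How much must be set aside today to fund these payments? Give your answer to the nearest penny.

This is an ordinary annuity: 72 payments of £2,070.00 at the end of each month.
Periodic rate r = 0.136/12 per month; n is counted in months.
PV = PMT × [(1 − (1+r)^−n)/r] = 2,070 × [1 − (1+r)^−72] / r = £101,509.58

£101,509.58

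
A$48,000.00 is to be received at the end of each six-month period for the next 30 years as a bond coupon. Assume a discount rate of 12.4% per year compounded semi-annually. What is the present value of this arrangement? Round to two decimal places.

A$753,234.16

This is an ordinary annuity: 60 payments of A$48,000.00 at the end of each six-month period.
Periodic rate r = 0.124/2 per half-year; n is counted in half-years.
PV = PMT × [(1 − (1+r)^−n)/r] = 48,000 × [1 − (1+r)^−60] / r = A$753,234.16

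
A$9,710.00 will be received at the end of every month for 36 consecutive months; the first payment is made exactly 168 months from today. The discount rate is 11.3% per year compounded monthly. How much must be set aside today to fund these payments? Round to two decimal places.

A$61,731.37

Ordinary annuity of 36 payments, first payment at period 168.
Periodic rate r = 0.113/12 per month; n is counted in months.
The ordinary-annuity PV formula values the stream one period before the first payment (period 167); discount that back 167 periods:
PV₀ = 9,710 × [1 − (1+r)^−36] / r × (1+r)^−167 = A$61,731.37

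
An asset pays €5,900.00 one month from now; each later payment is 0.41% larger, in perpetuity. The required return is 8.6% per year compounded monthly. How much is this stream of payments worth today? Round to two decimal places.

Periodic rate r = 0.086/12 per month.
Growing perpetuity (Gordon): PV = PMT₁ / (r − g) = 5,900 / (r − 0.0041) = €1,923,913.04.

€1,923,913.04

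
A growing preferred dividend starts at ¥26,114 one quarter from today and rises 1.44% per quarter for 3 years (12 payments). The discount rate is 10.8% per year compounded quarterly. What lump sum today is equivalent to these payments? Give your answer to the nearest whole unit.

Periodic rate r = 0.108/4 per quarter; n is counted in quarters.
Growing ordinary annuity: PV = PMT₁ × [1 − ((1+g)/(1+r))^n] / (r − g) = 26,114 × [1 − ((1+0.0144)/(1+r))^12] / (r − 0.0144) = ¥285,359.

¥285,359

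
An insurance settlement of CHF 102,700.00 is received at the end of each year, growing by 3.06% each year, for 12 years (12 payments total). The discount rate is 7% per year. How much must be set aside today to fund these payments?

Periodic rate r = 0.07 per year.
Growing ordinary annuity: PV = PMT₁ × [1 − ((1+g)/(1+r))^n] / (r − g) = 102,700 × [1 − ((1+0.0306)/(1+r))^12] / (r − 0.0306) = CHF 944,906.92.

CHF 944,906.92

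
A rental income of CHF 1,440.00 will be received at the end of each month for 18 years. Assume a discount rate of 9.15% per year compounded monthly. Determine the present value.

CHF 152,246.41

This is an ordinary annuity: 216 payments of CHF 1,440.00 at the end of each month.
Periodic rate r = 0.0915/12 per month; n is counted in months.
PV = PMT × [(1 − (1+r)^−n)/r] = 1,440 × [1 − (1+r)^−216] / r = CHF 152,246.41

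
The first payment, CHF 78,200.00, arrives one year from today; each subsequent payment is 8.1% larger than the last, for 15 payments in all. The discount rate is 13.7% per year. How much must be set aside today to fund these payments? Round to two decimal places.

Periodic rate r = 0.137 per year.
Growing ordinary annuity: PV = PMT₁ × [1 − ((1+g)/(1+r))^n] / (r − g) = 78,200 × [1 − ((1+0.081)/(1+r))^15] / (r − 0.081) = CHF 741,796.67.

CHF 741,796.67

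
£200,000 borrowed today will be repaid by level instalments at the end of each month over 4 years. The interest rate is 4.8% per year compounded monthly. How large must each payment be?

Level ordinary annuity; solve PV = PMT × [(1 − (1+r)^−n)/r] for PMT.
Periodic rate r = 0.048/12 per month; n is counted in months.
With n = 48: PMT = 200,000 / ([(1 − (1+r)^−n)/r]) = £4,587.76

£4,587.76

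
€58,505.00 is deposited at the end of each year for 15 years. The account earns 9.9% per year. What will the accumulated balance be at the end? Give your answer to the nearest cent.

€1,844,176.15

This is an ordinary annuity: 15 deposits of €58,505.00 at the end of each year.
Periodic rate r = 0.099 per year.
FV = PMT × [((1+r)^n − 1)/r] = 58,505 × [(1+r)^15 − 1] / r = €1,844,176.15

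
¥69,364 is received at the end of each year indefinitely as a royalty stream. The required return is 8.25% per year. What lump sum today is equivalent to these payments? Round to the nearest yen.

¥840,776

Periodic rate r = 0.0825 per year.
Level perpetuity: PV = PMT / r = 69,364 / (0.0825) = ¥840,776.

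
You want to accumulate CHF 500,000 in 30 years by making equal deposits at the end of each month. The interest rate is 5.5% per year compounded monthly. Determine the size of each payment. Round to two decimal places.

Level ordinary annuity; solve FV = PMT × [((1+r)^n − 1)/r] for PMT.
Periodic rate r = 0.055/12 per month; n is counted in months.
With n = 360: PMT = 500,000 / ([((1+r)^n − 1)/r]) = CHF 547.28

CHF 547.28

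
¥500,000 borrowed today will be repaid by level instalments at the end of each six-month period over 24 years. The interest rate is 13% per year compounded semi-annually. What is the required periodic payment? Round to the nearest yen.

Level ordinary annuity; solve PV = PMT × [(1 − (1+r)^−n)/r] for PMT.
Periodic rate r = 0.13/2 per half-year; n is counted in half-years.
With n = 48: PMT = 500,000 / ([(1 − (1+r)^−n)/r]) = ¥34,163

¥34,163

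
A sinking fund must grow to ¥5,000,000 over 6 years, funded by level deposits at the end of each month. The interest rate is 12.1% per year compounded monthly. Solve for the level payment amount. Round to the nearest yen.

¥47,595

Level ordinary annuity; solve FV = PMT × [((1+r)^n − 1)/r] for PMT.
Periodic rate r = 0.121/12 per month; n is counted in months.
With n = 72: PMT = 5,000,000 / ([((1+r)^n − 1)/r]) = ¥47,595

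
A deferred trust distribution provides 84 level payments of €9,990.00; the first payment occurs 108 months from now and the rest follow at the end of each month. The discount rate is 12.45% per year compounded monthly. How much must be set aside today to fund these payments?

€185,017.90

Ordinary annuity of 84 payments, first payment at period 108.
Periodic rate r = 0.1245/12 per month; n is counted in months.
The ordinary-annuity PV formula values the stream one period before the first payment (period 107); discount that back 107 periods:
PV₀ = 9,990 × [1 − (1+r)^−84] / r × (1+r)^−107 = €185,017.90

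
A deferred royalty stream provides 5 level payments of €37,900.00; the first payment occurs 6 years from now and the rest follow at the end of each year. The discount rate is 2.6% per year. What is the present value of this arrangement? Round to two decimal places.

€154,424.58

Ordinary annuity of 5 payments, first payment at period 6.
Periodic rate r = 0.026 per year.
The ordinary-annuity PV formula values the stream one period before the first payment (period 5); discount that back 5 periods:
PV₀ = 37,900 × [1 − (1+r)^−5] / r × (1+r)^−5 = €154,424.58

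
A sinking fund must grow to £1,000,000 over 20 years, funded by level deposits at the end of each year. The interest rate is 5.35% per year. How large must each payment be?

Level ordinary annuity; solve FV = PMT × [((1+r)^n − 1)/r] for PMT.
Periodic rate r = 0.0535 per year.
With n = 20: PMT = 1,000,000 / ([((1+r)^n − 1)/r]) = £29,141.03

£29,141.03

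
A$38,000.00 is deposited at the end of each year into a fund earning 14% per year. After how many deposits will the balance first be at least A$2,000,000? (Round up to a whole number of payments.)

Periodic rate r = 0.14 per year.
Ordinary annuity FV: 2,000,000 = 38,000 × [((1+r)^n − 1)/r].
(1+r)^n = 1 + 2,000,000 × r / 38,000, so n = ln(1 + 2,000,000·r/38,000) / ln(1+r) = 16.21.
Round up to a whole number of payments: n = 17.

17 payments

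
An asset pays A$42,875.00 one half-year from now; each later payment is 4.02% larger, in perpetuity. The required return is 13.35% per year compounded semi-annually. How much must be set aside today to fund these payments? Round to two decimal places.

A$1,614,877.59

Periodic rate r = 0.1335/2 per half-year.
Growing perpetuity (Gordon): PV = PMT₁ / (r − g) = 42,875 / (r − 0.0402) = A$1,614,877.59.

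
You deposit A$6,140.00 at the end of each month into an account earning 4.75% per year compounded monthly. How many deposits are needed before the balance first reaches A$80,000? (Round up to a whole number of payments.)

13 payments

Periodic rate r = 0.0475/12 per month; n is counted in months.
Ordinary annuity FV: 80,000 = 6,140 × [((1+r)^n − 1)/r].
(1+r)^n = 1 + 80,000 × r / 6,140, so n = ln(1 + 80,000·r/6,140) / ln(1+r) = 12.73.
Round up to a whole number of payments: n = 13.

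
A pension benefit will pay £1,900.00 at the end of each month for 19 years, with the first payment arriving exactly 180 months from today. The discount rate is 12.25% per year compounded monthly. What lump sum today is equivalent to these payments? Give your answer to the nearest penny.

£27,233.92

Ordinary annuity of 228 payments, first payment at period 180.
Periodic rate r = 0.1225/12 per month; n is counted in months.
The ordinary-annuity PV formula values the stream one period before the first payment (period 179); discount that back 179 periods:
PV₀ = 1,900 × [1 − (1+r)^−228] / r × (1+r)^−179 = £27,233.92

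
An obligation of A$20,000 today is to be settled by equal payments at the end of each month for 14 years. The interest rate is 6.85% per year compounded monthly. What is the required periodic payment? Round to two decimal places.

A$185.43

Level ordinary annuity; solve PV = PMT × [(1 − (1+r)^−n)/r] for PMT.
Periodic rate r = 0.0685/12 per month; n is counted in months.
With n = 168: PMT = 20,000 / ([(1 − (1+r)^−n)/r]) = A$185.43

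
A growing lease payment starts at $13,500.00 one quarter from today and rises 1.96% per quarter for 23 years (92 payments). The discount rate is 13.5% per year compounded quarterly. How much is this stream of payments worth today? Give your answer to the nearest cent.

$685,595.12

Periodic rate r = 0.135/4 per quarter; n is counted in quarters.
Growing ordinary annuity: PV = PMT₁ × [1 − ((1+g)/(1+r))^n] / (r − g) = 13,500 × [1 − ((1+0.0196)/(1+r))^92] / (r − 0.0196) = $685,595.12.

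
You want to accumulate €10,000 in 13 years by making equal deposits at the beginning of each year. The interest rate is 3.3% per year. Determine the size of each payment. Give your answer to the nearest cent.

Level annuity due; solve FV = PMT × [((1+r)^n − 1)/r] × (1+r) for PMT.
Periodic rate r = 0.033 per year.
With n = 13: PMT = 10,000 / ([((1+r)^n − 1)/r] × (1+r)) = €608.35

€608.35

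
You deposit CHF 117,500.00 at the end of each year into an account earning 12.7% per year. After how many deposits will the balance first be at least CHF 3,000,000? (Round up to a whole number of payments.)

13 payments

Periodic rate r = 0.127 per year.
Ordinary annuity FV: 3,000,000 = 117,500 × [((1+r)^n − 1)/r].
(1+r)^n = 1 + 3,000,000 × r / 117,500, so n = ln(1 + 3,000,000·r/117,500) / ln(1+r) = 12.09.
Round up to a whole number of payments: n = 13.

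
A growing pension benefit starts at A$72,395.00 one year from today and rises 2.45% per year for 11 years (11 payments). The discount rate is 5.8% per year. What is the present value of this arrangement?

Periodic rate r = 0.058 per year.
Growing ordinary annuity: PV = PMT₁ × [1 − ((1+g)/(1+r))^n] / (r − g) = 72,395 × [1 − ((1+0.0245)/(1+r))^11] / (r − 0.0245) = A$644,158.54.

A$644,158.54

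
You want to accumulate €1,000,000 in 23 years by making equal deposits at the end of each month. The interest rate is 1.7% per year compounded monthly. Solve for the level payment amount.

€2,963.43

Level ordinary annuity; solve FV = PMT × [((1+r)^n − 1)/r] for PMT.
Periodic rate r = 0.017/12 per month; n is counted in months.
With n = 276: PMT = 1,000,000 / ([((1+r)^n − 1)/r]) = €2,963.43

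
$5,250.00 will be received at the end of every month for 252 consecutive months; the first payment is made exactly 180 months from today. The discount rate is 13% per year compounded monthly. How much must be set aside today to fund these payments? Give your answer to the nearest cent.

$65,768.55

Ordinary annuity of 252 payments, first payment at period 180.
Periodic rate r = 0.13/12 per month; n is counted in months.
The ordinary-annuity PV formula values the stream one period before the first payment (period 179); discount that back 179 periods:
PV₀ = 5,250 × [1 − (1+r)^−252] / r × (1+r)^−179 = $65,768.55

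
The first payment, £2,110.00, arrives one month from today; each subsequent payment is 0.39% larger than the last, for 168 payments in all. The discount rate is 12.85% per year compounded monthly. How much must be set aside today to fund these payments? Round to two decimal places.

Periodic rate r = 0.1285/12 per month; n is counted in months.
Growing ordinary annuity: PV = PMT₁ × [1 − ((1+g)/(1+r))^n] / (r − g) = 2,110 × [1 − ((1+0.0039)/(1+r))^168] / (r − 0.0039) = £210,351.83.

£210,351.83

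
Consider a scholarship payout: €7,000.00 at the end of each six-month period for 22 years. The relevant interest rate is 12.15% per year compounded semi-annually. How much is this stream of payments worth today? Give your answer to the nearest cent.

€106,624.76

This is an ordinary annuity: 44 payments of €7,000.00 at the end of each six-month period.
Periodic rate r = 0.1215/2 per half-year; n is counted in half-years.
PV = PMT × [(1 − (1+r)^−n)/r] = 7,000 × [1 − (1+r)^−44] / r = €106,624.76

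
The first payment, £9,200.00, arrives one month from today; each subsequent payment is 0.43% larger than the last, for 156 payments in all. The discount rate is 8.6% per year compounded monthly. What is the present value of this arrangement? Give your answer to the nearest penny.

£1,151,985.55

Periodic rate r = 0.086/12 per month; n is counted in months.
Growing ordinary annuity: PV = PMT₁ × [1 − ((1+g)/(1+r))^n] / (r − g) = 9,200 × [1 − ((1+0.0043)/(1+r))^156] / (r − 0.0043) = £1,151,985.55.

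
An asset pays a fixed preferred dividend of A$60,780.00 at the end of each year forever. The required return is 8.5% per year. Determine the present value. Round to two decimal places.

Periodic rate r = 0.085 per year.
Level perpetuity: PV = PMT / r = 60,780 / (0.085) = A$715,058.82.

A$715,058.82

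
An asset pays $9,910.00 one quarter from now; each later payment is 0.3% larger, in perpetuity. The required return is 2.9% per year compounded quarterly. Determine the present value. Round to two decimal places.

Periodic rate r = 0.029/4 per quarter.
Growing perpetuity (Gordon): PV = PMT₁ / (r − g) = 9,910 / (r − 0.003) = $2,331,764.71.

$2,331,764.71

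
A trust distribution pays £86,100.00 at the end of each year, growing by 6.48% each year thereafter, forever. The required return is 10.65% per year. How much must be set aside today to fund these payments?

Periodic rate r = 0.1065 per year.
Growing perpetuity (Gordon): PV = PMT₁ / (r − g) = 86,100 / (r − 0.0648) = £2,064,748.20.

£2,064,748.20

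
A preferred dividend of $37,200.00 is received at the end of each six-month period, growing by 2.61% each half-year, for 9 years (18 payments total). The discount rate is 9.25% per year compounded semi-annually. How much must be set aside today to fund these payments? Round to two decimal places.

Periodic rate r = 0.0925/2 per half-year; n is counted in half-years.
Growing ordinary annuity: PV = PMT₁ × [1 − ((1+g)/(1+r))^n] / (r − g) = 37,200 × [1 − ((1+0.0261)/(1+r))^18] / (r − 0.0261) = $545,254.22.

$545,254.22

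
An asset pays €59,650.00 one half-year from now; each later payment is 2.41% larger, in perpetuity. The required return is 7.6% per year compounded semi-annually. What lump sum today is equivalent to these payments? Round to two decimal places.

€4,291,366.91

Periodic rate r = 0.076/2 per half-year.
Growing perpetuity (Gordon): PV = PMT₁ / (r − g) = 59,650 / (r − 0.0241) = €4,291,366.91.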